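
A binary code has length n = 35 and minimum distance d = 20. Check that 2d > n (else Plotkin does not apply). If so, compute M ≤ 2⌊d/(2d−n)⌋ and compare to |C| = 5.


Plotkin bound M ≤ 8; given |C| = 5 ≤ bound (satisfied).

Check applicability: 2d = 40, n = 35.
2d − n = 5 > 0, so Plotkin applies.
Compute d/(2d−n) = 20/5 ≈ 4.0000.
⌊d/(2d−n)⌋ = 4.
Plotkin bound: M ≤ 2·4 = 8.
Given |C| = 5, check: satisfied.
This |C| is below the Plotkin bound.


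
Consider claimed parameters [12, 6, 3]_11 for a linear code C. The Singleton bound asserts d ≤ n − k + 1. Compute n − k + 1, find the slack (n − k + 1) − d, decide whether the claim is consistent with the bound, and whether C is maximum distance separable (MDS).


Singleton RHS = n − k + 1 = 7, slack = 4, bound satisfied, not MDS.

Singleton bound: d ≤ n − k + 1.
Here n = 12, k = 6, so n − k + 1 = 7.
Given d = 3, check d ≤ 7: YES.
Slack = (n − k + 1) − d = 4.
The code is NOT MDS (slack = 4 > 0).
Description: the claimed parameters are [12, 6, 3]_11; such a code would be non-MDS.


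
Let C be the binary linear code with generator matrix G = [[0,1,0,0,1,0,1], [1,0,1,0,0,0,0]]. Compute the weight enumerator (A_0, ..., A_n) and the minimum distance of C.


Weight distribution: A_0 = 1, A_2 = 1, A_3 = 1, A_5 = 1. Minimum distance d = 2.

Enumerate all 2^2 = 4 messages m ∈ F_2^2.
For each, compute codeword c = mG in F_2^7, then tally its weight.
  m = 00 → c = 0000000, weight = 0.
  m = 10 → c = 0100101, weight = 3.
  m = 01 → c = 1010000, weight = 2.
  m = 11 → c = 1110101, weight = 5.
Tally weights:
  weight 0: 1 codewords.
  weight 2: 1 codewords.
  weight 3: 1 codewords.
  weight 5: 1 codewords.
Minimum distance d = smallest w > 0 with A_w > 0 = 2.
Sanity: Σ A_w = 4 = 2^2 = 4 ✓.


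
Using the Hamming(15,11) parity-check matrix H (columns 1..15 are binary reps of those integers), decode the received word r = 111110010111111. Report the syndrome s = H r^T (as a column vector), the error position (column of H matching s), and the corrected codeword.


s = (1, 0, 0, 0)^T, error position = 8, corrected codeword c = 111110000111111

Compute s = H r^T mod 2 one row at a time:
  s_1 = 1 + 0 + 1 + 1 + 1 + 1 + 1 + 1 = 7 ≡ 1 (mod 2).
  s_2 = 1 + 1 + 0 + 0 + 1 + 1 + 1 + 1 = 6 ≡ 0 (mod 2).
  s_3 = 1 + 1 + 0 + 0 + 1 + 1 + 1 + 1 = 6 ≡ 0 (mod 2).
  s_4 = 1 + 1 + 1 + 0 + 0 + 1 + 1 + 1 = 6 ≡ 0 (mod 2).
s = (1, 0, 0, 0)^T — this equals column 8 of H (binary 1000), so error is at position 8.
Correct: flip bit 8 of r = 111110010111111 to get c = 111110000111111.


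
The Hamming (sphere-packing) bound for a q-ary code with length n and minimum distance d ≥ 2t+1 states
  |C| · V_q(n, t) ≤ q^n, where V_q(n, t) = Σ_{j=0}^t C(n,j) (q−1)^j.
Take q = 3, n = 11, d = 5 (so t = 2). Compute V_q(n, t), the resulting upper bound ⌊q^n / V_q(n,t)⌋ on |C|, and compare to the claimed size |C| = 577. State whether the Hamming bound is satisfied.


V_q(n, t) = 243, q^n = 177147, Hamming bound = 729, |C| = 577 ≤ bound (satisfied).

Step 1: Compute V_q(n, t) = Σ_{j=0}^2 C(n, j) (q−1)^j.
  j = 0: C(11,0)·(2)^0 = 1·1 = 1.
  j = 1: C(11,1)·(2)^1 = 11·2 = 22.
  j = 2: C(11,2)·(2)^2 = 55·4 = 220.
  V_q(n, t) = 1 + 22 + 220 = 243.
Step 2: q^n = 3^11 = 177147.
Step 3: Hamming bound ⌊q^n / V_q(n,t)⌋ = ⌊177147/243⌋ = 729.
Step 4: Compare |C| = 577 to 729: satisfied.
The claimed |C| lies below the Hamming bound.


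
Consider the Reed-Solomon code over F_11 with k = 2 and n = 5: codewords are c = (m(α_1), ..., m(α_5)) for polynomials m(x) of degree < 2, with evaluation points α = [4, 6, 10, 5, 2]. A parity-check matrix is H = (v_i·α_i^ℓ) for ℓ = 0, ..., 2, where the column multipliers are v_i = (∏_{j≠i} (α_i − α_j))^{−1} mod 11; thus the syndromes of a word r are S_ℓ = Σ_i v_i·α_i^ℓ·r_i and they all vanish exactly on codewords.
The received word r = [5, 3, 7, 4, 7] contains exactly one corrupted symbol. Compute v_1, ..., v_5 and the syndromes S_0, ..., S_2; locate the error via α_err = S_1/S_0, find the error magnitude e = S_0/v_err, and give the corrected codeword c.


S = (10, 1, 10), error at position 3, error magnitude e = 8, c = [5, 3, 10, 4, 7].

Step 1: column multipliers v_i = (∏_{j≠i}(α_i − α_j))^{−1} mod 11.
  i = 1 (α = 4): (4−6)(4−10)(4−5)(4−2) = (−2)·(−6)·(−1)·2 = −24 ≡ 9, so v_1 = 9^{−1} = 5 (mod 11).
  i = 2 (α = 6): (6−4)(6−10)(6−5)(6−2) = 2·(−4)·1·4 = −32 ≡ 1, so v_2 = 1^{−1} = 1 (mod 11).
  i = 3 (α = 10): (10−4)(10−6)(10−5)(10−2) = 6·4·5·8 = 960 ≡ 3, so v_3 = 3^{−1} = 4 (mod 11).
  i = 4 (α = 5): (5−4)(5−6)(5−10)(5−2) = 1·(−1)·(−5)·3 = 15 ≡ 4, so v_4 = 4^{−1} = 3 (mod 11).
  i = 5 (α = 2): (2−4)(2−6)(2−10)(2−5) = (−2)·(−4)·(−8)·(−3) = 192 ≡ 5, so v_5 = 5^{−1} = 9 (mod 11).
  v = [5, 1, 4, 3, 9].
Step 2: syndromes of r = [5, 3, 7, 4, 7] (all sums mod 11).
  S_0 = Σ v_i r_i = 5·5 + 1·3 + 4·7 + 3·4 + 9·7 = 131 ≡ 10.
  S_1 = Σ v_i α_i r_i = 5·4·5 + 1·6·3 + 4·10·7 + 3·5·4 + 9·2·7 = 584 ≡ 1.
  α_i^2 mod 11 = [5, 3, 1, 3, 4].
  S_2 = Σ v_i α_i^2 r_i = 5·5·5 + 1·3·3 + 4·1·7 + 3·3·4 + 9·4·7 = 450 ≡ 10.
  S = (10, 1, 10) ≠ 0, so r is not a codeword (an error is present).
Step 3: locate the error. For a single error e at position i, S_ℓ = v_i·e·α_i^ℓ, so α_err = S_1/S_0.
  S_0^{−1} = 10^{−1} = 10 (mod 11), so α_err = 1·10 = 10 ≡ 10 = α_3. Error position i = 3.
  Consistency check: S_2/S_1 = 10·1 = 10 ≡ 10 = α_err ✓ (single-error assumption holds).
Step 4: error magnitude e = S_0/v_3 = S_0·∏_{j≠3}(α_3 − α_j) = 10·3 = 30 ≡ 8 (mod 11).
Step 5: correct position 3: c_3 = r_3 − e = 7 − 8 ≡ 10 (mod 11). Hence c = [5, 3, 10, 4, 7].
  Check: interpolating c through the α_i gives m(x) = 9 + 10·x (degree < 2) with m(α_i) = c_i for every i, so c is indeed a codeword.


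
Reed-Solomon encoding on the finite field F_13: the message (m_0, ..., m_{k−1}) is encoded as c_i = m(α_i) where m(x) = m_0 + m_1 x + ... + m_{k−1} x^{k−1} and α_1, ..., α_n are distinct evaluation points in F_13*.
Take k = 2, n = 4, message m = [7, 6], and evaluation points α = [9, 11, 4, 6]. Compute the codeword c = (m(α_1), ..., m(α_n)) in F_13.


c = [9, 8, 5, 4]

Message polynomial: m(x) = 7 + 6·x (mod 13).
For each evaluation point α_i, compute m(α_i) mod 13:
  α_1 = 9: Horner steps 6 → 9, so m(9) = 9.
  α_2 = 11: Horner steps 6 → 8, so m(11) = 8.
  α_3 = 4: Horner steps 6 → 5, so m(4) = 5.
  α_4 = 6: Horner steps 6 → 4, so m(6) = 4.
Codeword c = [9, 8, 5, 4] ∈ F_13^4.


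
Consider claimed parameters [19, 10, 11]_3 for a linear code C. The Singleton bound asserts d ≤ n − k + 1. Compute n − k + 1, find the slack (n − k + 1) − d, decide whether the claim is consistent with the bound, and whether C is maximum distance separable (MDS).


Singleton RHS = n − k + 1 = 10, slack = -1, bound violated (no such code; not MDS).

Singleton bound: d ≤ n − k + 1.
Here n = 19, k = 10, so n − k + 1 = 10.
Given d = 11, check d ≤ 10: NO.
Slack = (n − k + 1) − d = -1.
The slack is negative: d = 11 exceeds n − k + 1 = 10 by 1, so the Singleton bound is violated and no linear [19, 10, 11]_3 code can exist. In particular it is not MDS (MDS requires d = n − k + 1 exactly).
Description: the claimed parameters are [19, 10, 11]_3; such a code would be impossible (violates the Singleton bound).


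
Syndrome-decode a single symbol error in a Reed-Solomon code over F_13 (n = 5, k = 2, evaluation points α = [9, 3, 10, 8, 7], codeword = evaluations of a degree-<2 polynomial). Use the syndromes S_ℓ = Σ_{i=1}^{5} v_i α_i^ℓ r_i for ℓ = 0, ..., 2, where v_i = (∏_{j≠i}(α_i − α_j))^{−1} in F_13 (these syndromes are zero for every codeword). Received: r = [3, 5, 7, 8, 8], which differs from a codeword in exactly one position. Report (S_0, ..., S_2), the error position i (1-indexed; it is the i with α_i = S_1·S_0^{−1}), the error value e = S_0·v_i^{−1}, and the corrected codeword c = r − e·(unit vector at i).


S = (10, 2, 3), error at position 4, error magnitude e = 9, c = [3, 5, 7, 12, 8].

Step 1: column multipliers v_i = (∏_{j≠i}(α_i − α_j))^{−1} mod 13.
  i = 1 (α = 9): (9−3)(9−10)(9−8)(9−7) = 6·(−1)·1·2 = −12 ≡ 1, so v_1 = 1^{−1} = 1 (mod 13).
  i = 2 (α = 3): (3−9)(3−10)(3−8)(3−7) = (−6)·(−7)·(−5)·(−4) = 840 ≡ 8, so v_2 = 8^{−1} = 5 (mod 13).
  i = 3 (α = 10): (10−9)(10−3)(10−8)(10−7) = 1·7·2·3 = 42 ≡ 3, so v_3 = 3^{−1} = 9 (mod 13).
  i = 4 (α = 8): (8−9)(8−3)(8−10)(8−7) = (−1)·5·(−2)·1 = 10 ≡ 10, so v_4 = 10^{−1} = 4 (mod 13).
  i = 5 (α = 7): (7−9)(7−3)(7−10)(7−8) = (−2)·4·(−3)·(−1) = −24 ≡ 2, so v_5 = 2^{−1} = 7 (mod 13).
  v = [1, 5, 9, 4, 7].
Step 2: syndromes of r = [3, 5, 7, 8, 8] (all sums mod 13).
  S_0 = Σ v_i r_i = 1·3 + 5·5 + 9·7 + 4·8 + 7·8 = 179 ≡ 10.
  S_1 = Σ v_i α_i r_i = 1·9·3 + 5·3·5 + 9·10·7 + 4·8·8 + 7·7·8 = 1380 ≡ 2.
  α_i^2 mod 13 = [3, 9, 9, 12, 10].
  S_2 = Σ v_i α_i^2 r_i = 1·3·3 + 5·9·5 + 9·9·7 + 4·12·8 + 7·10·8 = 1745 ≡ 3.
  S = (10, 2, 3) ≠ 0, so r is not a codeword (an error is present).
Step 3: locate the error. For a single error e at position i, S_ℓ = v_i·e·α_i^ℓ, so α_err = S_1/S_0.
  S_0^{−1} = 10^{−1} = 4 (mod 13), so α_err = 2·4 = 8 ≡ 8 = α_4. Error position i = 4.
  Consistency check: S_2/S_1 = 3·7 = 21 ≡ 8 = α_err ✓ (single-error assumption holds).
Step 4: error magnitude e = S_0/v_4 = S_0·∏_{j≠4}(α_4 − α_j) = 10·10 = 100 ≡ 9 (mod 13).
Step 5: correct position 4: c_4 = r_4 − e = 8 − 9 ≡ 12 (mod 13). Hence c = [3, 5, 7, 12, 8].
  Check: interpolating c through the α_i gives m(x) = 6 + 4·x (degree < 2) with m(α_i) = c_i for every i, so c is indeed a codeword.


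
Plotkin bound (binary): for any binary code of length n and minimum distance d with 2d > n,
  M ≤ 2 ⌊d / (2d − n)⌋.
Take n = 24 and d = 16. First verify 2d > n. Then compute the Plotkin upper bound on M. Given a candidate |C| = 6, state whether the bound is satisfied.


Plotkin bound M ≤ 4; given |C| = 6 > bound (violated).

Check applicability: 2d = 32, n = 24.
2d − n = 8 > 0, so Plotkin applies.
Compute d/(2d−n) = 16/8 ≈ 2.0000.
⌊d/(2d−n)⌋ = 2.
Plotkin bound: M ≤ 2·2 = 4.
Given |C| = 6, check: VIOLATED.
This |C| is above the Plotkin bound, so no binary code with n = 24, d = 16 and 6 codewords exists.


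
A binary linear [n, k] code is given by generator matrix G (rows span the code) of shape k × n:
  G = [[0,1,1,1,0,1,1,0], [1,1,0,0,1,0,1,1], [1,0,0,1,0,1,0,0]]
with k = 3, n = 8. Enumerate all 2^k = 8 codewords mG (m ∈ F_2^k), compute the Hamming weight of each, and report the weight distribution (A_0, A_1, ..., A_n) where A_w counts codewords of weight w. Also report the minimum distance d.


Weight distribution: A_0 = 1, A_3 = 2, A_4 = 1, A_5 = 2, A_6 = 2. Minimum distance d = 3.

Enumerate all 2^3 = 8 messages m ∈ F_2^3.
For each, compute codeword c = mG in F_2^8, then tally its weight.
  m = 000 → c = 00000000, weight = 0.
  m = 100 → c = 01110110, weight = 5.
  m = 010 → c = 11001011, weight = 5.
  m = 110 → c = 10111101, weight = 6.
  m = 001 → c = 10010100, weight = 3.
  m = 101 → c = 11100010, weight = 4.
  m = 011 → c = 01011111, weight = 6.
  m = 111 → c = 00101001, weight = 3.
Tally weights:
  weight 0: 1 codewords.
  weight 3: 2 codewords.
  weight 4: 1 codewords.
  weight 5: 2 codewords.
  weight 6: 2 codewords.
Minimum distance d = smallest w > 0 with A_w > 0 = 3.
Sanity: Σ A_w = 8 = 2^3 = 8 ✓.


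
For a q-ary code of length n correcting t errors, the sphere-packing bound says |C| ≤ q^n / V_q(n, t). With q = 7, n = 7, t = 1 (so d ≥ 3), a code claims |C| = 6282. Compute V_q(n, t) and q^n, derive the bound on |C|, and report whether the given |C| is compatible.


V_q(n, t) = 43, q^n = 823543, Hamming bound = 19152, |C| = 6282 ≤ bound (satisfied).

Step 1: Compute V_q(n, t) = Σ_{j=0}^1 C(n, j) (q−1)^j.
  j = 0: C(7,0)·(6)^0 = 1·1 = 1.
  j = 1: C(7,1)·(6)^1 = 7·6 = 42.
  V_q(n, t) = 1 + 42 = 43.
Step 2: q^n = 7^7 = 823543.
Step 3: Hamming bound ⌊q^n / V_q(n,t)⌋ = ⌊823543/43⌋ = 19152.
Step 4: Compare |C| = 6282 to 19152: satisfied.
The claimed |C| lies below the Hamming bound.


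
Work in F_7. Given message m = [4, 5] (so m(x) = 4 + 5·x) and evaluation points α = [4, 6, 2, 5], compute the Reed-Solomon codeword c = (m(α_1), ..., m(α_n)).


c = [3, 6, 0, 1]

Message polynomial: m(x) = 4 + 5·x (mod 7).
For each evaluation point α_i, compute m(α_i) mod 7:
  α_1 = 4: Horner steps 5 → 3, so m(4) = 3.
  α_2 = 6: Horner steps 5 → 6, so m(6) = 6.
  α_3 = 2: Horner steps 5 → 0, so m(2) = 0.
  α_4 = 5: Horner steps 5 → 1, so m(5) = 1.
Codeword c = [3, 6, 0, 1] ∈ F_7^4.


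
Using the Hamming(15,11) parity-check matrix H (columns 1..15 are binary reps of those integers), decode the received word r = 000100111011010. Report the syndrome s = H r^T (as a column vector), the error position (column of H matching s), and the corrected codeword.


s = (1, 0, 1, 1)^T, error position = 11, corrected codeword c = 000100111001010

Compute s = H r^T mod 2 one row at a time:
  s_1 = 1 + 1 + 0 + 1 + 1 + 0 + 1 + 0 = 5 ≡ 1 (mod 2).
  s_2 = 1 + 0 + 0 + 1 + 1 + 0 + 1 + 0 = 4 ≡ 0 (mod 2).
  s_3 = 0 + 0 + 0 + 1 + 0 + 1 + 1 + 0 = 3 ≡ 1 (mod 2).
  s_4 = 0 + 0 + 0 + 1 + 1 + 1 + 0 + 0 = 3 ≡ 1 (mod 2).
s = (1, 0, 1, 1)^T — this equals column 11 of H (binary 1011), so error is at position 11.
Correct: flip bit 11 of r = 000100111011010 to get c = 000100111001010.


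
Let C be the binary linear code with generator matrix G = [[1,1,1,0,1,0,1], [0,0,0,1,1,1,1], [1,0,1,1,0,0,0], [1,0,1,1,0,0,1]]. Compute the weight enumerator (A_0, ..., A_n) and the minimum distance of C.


Weight distribution: A_0 = 1, A_1 = 1, A_2 = 1, A_3 = 4, A_4 = 5, A_5 = 3, A_6 = 1. Minimum distance d = 1.

Enumerate all 2^4 = 16 messages m ∈ F_2^4.
For each, compute codeword c = mG in F_2^7, then tally its weight.
  m = 0000 → c = 0000000, weight = 0.
  m = 1000 → c = 1110101, weight = 5.
  m = 0100 → c = 0001111, weight = 4.
  m = 1100 → c = 1111010, weight = 5.
  m = 0010 → c = 1011000, weight = 3.
  m = 1010 → c = 0101101, weight = 4.
  m = 0110 → c = 1010111, weight = 5.
  m = 1110 → c = 0100010, weight = 2.
  m = 0001 → c = 1011001, weight = 4.
  m = 1001 → c = 0101100, weight = 3.
  m = 0101 → c = 1010110, weight = 4.
  m = 1101 → c = 0100011, weight = 3.
  m = 0011 → c = 0000001, weight = 1.
  m = 1011 → c = 1110100, weight = 4.
  m = 0111 → c = 0001110, weight = 3.
  m = 1111 → c = 1111011, weight = 6.
Tally weights:
  weight 0: 1 codewords.
  weight 1: 1 codewords.
  weight 2: 1 codewords.
  weight 3: 4 codewords.
  weight 4: 5 codewords.
  weight 5: 3 codewords.
  weight 6: 1 codewords.
Minimum distance d = smallest w > 0 with A_w > 0 = 1.
Sanity: Σ A_w = 16 = 2^4 = 16 ✓.


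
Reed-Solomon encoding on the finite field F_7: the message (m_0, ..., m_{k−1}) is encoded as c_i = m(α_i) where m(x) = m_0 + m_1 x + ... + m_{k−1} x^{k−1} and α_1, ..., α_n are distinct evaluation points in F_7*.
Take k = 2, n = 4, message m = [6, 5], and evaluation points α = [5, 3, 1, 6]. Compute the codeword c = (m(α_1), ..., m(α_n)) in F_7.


c = [3, 0, 4, 1]

Message polynomial: m(x) = 6 + 5·x (mod 7).
For each evaluation point α_i, compute m(α_i) mod 7:
  α_1 = 5: Horner steps 5 → 3, so m(5) = 3.
  α_2 = 3: Horner steps 5 → 0, so m(3) = 0.
  α_3 = 1: Horner steps 5 → 4, so m(1) = 4.
  α_4 = 6: Horner steps 5 → 1, so m(6) = 1.
Codeword c = [3, 0, 4, 1] ∈ F_7^4.


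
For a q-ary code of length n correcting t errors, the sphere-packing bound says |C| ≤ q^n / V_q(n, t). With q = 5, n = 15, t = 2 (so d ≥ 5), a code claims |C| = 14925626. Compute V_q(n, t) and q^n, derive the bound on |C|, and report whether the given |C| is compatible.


V_q(n, t) = 1741, q^n = 30517578125, Hamming bound = 17528764, |C| = 14925626 ≤ bound (satisfied).

Step 1: Compute V_q(n, t) = Σ_{j=0}^2 C(n, j) (q−1)^j.
  j = 0: C(15,0)·(4)^0 = 1·1 = 1.
  j = 1: C(15,1)·(4)^1 = 15·4 = 60.
  j = 2: C(15,2)·(4)^2 = 105·16 = 1680.
  V_q(n, t) = 1 + 60 + 1680 = 1741.
Step 2: q^n = 5^15 = 30517578125.
Step 3: Hamming bound ⌊q^n / V_q(n,t)⌋ = ⌊30517578125/1741⌋ = 17528764.
Step 4: Compare |C| = 14925626 to 17528764: satisfied.
The claimed |C| lies below the Hamming bound.


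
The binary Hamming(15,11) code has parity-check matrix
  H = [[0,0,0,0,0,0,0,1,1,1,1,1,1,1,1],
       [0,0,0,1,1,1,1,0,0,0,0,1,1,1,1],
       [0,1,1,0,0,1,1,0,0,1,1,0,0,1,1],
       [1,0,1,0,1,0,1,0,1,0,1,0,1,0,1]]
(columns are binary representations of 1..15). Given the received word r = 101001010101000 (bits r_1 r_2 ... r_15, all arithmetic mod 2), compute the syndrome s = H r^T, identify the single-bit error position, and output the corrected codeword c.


s = (1, 0, 1, 0)^T, error position = 10, corrected codeword c = 101001010001000

Compute s = H r^T mod 2 one row at a time:
  s_1 = 1 + 0 + 1 + 0 + 1 + 0 + 0 + 0 = 3 ≡ 1 (mod 2).
  s_2 = 0 + 0 + 1 + 0 + 1 + 0 + 0 + 0 = 2 ≡ 0 (mod 2).
  s_3 = 0 + 1 + 1 + 0 + 1 + 0 + 0 + 0 = 3 ≡ 1 (mod 2).
  s_4 = 1 + 1 + 0 + 0 + 0 + 0 + 0 + 0 = 2 ≡ 0 (mod 2).
s = (1, 0, 1, 0)^T — this equals column 10 of H (binary 1010), so error is at position 10.
Correct: flip bit 10 of r = 101001010101000 to get c = 101001010001000.


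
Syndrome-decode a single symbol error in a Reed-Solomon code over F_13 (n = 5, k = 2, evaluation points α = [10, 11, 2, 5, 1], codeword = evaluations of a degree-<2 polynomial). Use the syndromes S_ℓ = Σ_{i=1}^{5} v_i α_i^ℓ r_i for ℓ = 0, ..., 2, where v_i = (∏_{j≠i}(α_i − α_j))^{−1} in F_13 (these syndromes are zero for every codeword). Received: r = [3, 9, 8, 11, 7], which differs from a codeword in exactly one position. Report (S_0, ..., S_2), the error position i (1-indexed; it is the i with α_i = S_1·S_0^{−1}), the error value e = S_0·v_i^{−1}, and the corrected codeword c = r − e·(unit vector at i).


S = (10, 6, 1), error at position 2, error magnitude e = 5, c = [3, 4, 8, 11, 7].

Step 1: column multipliers v_i = (∏_{j≠i}(α_i − α_j))^{−1} mod 13.
  i = 1 (α = 10): (10−11)(10−2)(10−5)(10−1) = (−1)·8·5·9 = −360 ≡ 4, so v_1 = 4^{−1} = 10 (mod 13).
  i = 2 (α = 11): (11−10)(11−2)(11−5)(11−1) = 1·9·6·10 = 540 ≡ 7, so v_2 = 7^{−1} = 2 (mod 13).
  i = 3 (α = 2): (2−10)(2−11)(2−5)(2−1) = (−8)·(−9)·(−3)·1 = −216 ≡ 5, so v_3 = 5^{−1} = 8 (mod 13).
  i = 4 (α = 5): (5−10)(5−11)(5−2)(5−1) = (−5)·(−6)·3·4 = 360 ≡ 9, so v_4 = 9^{−1} = 3 (mod 13).
  i = 5 (α = 1): (1−10)(1−11)(1−2)(1−5) = (−9)·(−10)·(−1)·(−4) = 360 ≡ 9, so v_5 = 9^{−1} = 3 (mod 13).
  v = [10, 2, 8, 3, 3].
Step 2: syndromes of r = [3, 9, 8, 11, 7] (all sums mod 13).
  S_0 = Σ v_i r_i = 10·3 + 2·9 + 8·8 + 3·11 + 3·7 = 166 ≡ 10.
  S_1 = Σ v_i α_i r_i = 10·10·3 + 2·11·9 + 8·2·8 + 3·5·11 + 3·1·7 = 812 ≡ 6.
  α_i^2 mod 13 = [9, 4, 4, 12, 1].
  S_2 = Σ v_i α_i^2 r_i = 10·9·3 + 2·4·9 + 8·4·8 + 3·12·11 + 3·1·7 = 1015 ≡ 1.
  S = (10, 6, 1) ≠ 0, so r is not a codeword (an error is present).
Step 3: locate the error. For a single error e at position i, S_ℓ = v_i·e·α_i^ℓ, so α_err = S_1/S_0.
  S_0^{−1} = 10^{−1} = 4 (mod 13), so α_err = 6·4 = 24 ≡ 11 = α_2. Error position i = 2.
  Consistency check: S_2/S_1 = 1·11 = 11 ≡ 11 = α_err ✓ (single-error assumption holds).
Step 4: error magnitude e = S_0/v_2 = S_0·∏_{j≠2}(α_2 − α_j) = 10·7 = 70 ≡ 5 (mod 13).
Step 5: correct position 2: c_2 = r_2 − e = 9 − 5 ≡ 4 (mod 13). Hence c = [3, 4, 8, 11, 7].
  Check: interpolating c through the α_i gives m(x) = 6 + 1·x (degree < 2) with m(α_i) = c_i for every i, so c is indeed a codeword.


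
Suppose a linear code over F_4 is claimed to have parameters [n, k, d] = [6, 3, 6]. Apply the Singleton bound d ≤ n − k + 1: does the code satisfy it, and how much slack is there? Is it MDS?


Singleton RHS = n − k + 1 = 4, slack = -2, bound violated (no such code; not MDS).

Singleton bound: d ≤ n − k + 1.
Here n = 6, k = 3, so n − k + 1 = 4.
Given d = 6, check d ≤ 4: NO.
Slack = (n − k + 1) − d = -2.
The slack is negative: d = 6 exceeds n − k + 1 = 4 by 2, so the Singleton bound is violated and no linear [6, 3, 6]_4 code can exist. In particular it is not MDS (MDS requires d = n − k + 1 exactly).
Description: the claimed parameters are [6, 3, 6]_4; such a code would be impossible (violates the Singleton bound).


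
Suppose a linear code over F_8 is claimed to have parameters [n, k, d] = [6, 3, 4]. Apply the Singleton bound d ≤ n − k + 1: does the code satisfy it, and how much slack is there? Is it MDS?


Singleton RHS = n − k + 1 = 4, slack = 0, bound satisfied, MDS.

Singleton bound: d ≤ n − k + 1.
Here n = 6, k = 3, so n − k + 1 = 4.
Given d = 4, check d ≤ 4: YES.
Slack = (n − k + 1) − d = 0.
The code is MDS (slack = 0).
Description: the claimed parameters are [6, 3, 4]_8; such a code would be MDS (meets Singleton bound).


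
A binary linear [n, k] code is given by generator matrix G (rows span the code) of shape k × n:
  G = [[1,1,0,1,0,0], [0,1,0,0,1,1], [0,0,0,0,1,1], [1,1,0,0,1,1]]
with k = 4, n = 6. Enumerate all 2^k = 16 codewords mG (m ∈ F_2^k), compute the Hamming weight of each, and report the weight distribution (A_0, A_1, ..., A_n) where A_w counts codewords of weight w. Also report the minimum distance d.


Weight distribution: A_0 = 1, A_1 = 3, A_2 = 4, A_3 = 4, A_4 = 3, A_5 = 1. Minimum distance d = 1.

Enumerate all 2^4 = 16 messages m ∈ F_2^4.
For each, compute codeword c = mG in F_2^6, then tally its weight.
  m = 0000 → c = 000000, weight = 0.
  m = 1000 → c = 110100, weight = 3.
  m = 0100 → c = 010011, weight = 3.
  m = 1100 → c = 100111, weight = 4.
  m = 0010 → c = 000011, weight = 2.
  m = 1010 → c = 110111, weight = 5.
  m = 0110 → c = 010000, weight = 1.
  m = 1110 → c = 100100, weight = 2.
  m = 0001 → c = 110011, weight = 4.
  m = 1001 → c = 000111, weight = 3.
  m = 0101 → c = 100000, weight = 1.
  m = 1101 → c = 010100, weight = 2.
  m = 0011 → c = 110000, weight = 2.
  m = 1011 → c = 000100, weight = 1.
  m = 0111 → c = 100011, weight = 3.
  m = 1111 → c = 010111, weight = 4.
Tally weights:
  weight 0: 1 codewords.
  weight 1: 3 codewords.
  weight 2: 4 codewords.
  weight 3: 4 codewords.
  weight 4: 3 codewords.
  weight 5: 1 codewords.
Minimum distance d = smallest w > 0 with A_w > 0 = 1.
Sanity: Σ A_w = 16 = 2^4 = 16 ✓.


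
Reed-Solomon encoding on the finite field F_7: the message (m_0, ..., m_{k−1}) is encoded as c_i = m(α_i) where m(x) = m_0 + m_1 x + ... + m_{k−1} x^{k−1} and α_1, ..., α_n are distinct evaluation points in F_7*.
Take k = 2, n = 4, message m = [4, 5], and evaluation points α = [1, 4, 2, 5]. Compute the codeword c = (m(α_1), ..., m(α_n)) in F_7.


c = [2, 3, 0, 1]

Message polynomial: m(x) = 4 + 5·x (mod 7).
For each evaluation point α_i, compute m(α_i) mod 7:
  α_1 = 1: Horner steps 5 → 2, so m(1) = 2.
  α_2 = 4: Horner steps 5 → 3, so m(4) = 3.
  α_3 = 2: Horner steps 5 → 0, so m(2) = 0.
  α_4 = 5: Horner steps 5 → 1, so m(5) = 1.
Codeword c = [2, 3, 0, 1] ∈ F_7^4.


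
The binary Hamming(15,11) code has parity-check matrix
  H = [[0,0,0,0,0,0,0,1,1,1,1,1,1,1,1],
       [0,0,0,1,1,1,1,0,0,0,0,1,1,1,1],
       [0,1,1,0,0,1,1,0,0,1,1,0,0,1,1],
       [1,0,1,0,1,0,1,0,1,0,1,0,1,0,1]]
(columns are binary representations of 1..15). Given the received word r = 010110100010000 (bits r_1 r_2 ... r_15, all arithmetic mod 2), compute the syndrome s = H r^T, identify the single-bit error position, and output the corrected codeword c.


s = (1, 1, 1, 1)^T, error position = 15, corrected codeword c = 010110100010001

Compute s = H r^T mod 2 one row at a time:
  s_1 = 0 + 0 + 0 + 1 + 0 + 0 + 0 + 0 = 1 ≡ 1 (mod 2).
  s_2 = 1 + 1 + 0 + 1 + 0 + 0 + 0 + 0 = 3 ≡ 1 (mod 2).
  s_3 = 1 + 0 + 0 + 1 + 0 + 1 + 0 + 0 = 3 ≡ 1 (mod 2).
  s_4 = 0 + 0 + 1 + 1 + 0 + 1 + 0 + 0 = 3 ≡ 1 (mod 2).
s = (1, 1, 1, 1)^T — this equals column 15 of H (binary 1111), so error is at position 15.
Correct: flip bit 15 of r = 010110100010000 to get c = 010110100010001.


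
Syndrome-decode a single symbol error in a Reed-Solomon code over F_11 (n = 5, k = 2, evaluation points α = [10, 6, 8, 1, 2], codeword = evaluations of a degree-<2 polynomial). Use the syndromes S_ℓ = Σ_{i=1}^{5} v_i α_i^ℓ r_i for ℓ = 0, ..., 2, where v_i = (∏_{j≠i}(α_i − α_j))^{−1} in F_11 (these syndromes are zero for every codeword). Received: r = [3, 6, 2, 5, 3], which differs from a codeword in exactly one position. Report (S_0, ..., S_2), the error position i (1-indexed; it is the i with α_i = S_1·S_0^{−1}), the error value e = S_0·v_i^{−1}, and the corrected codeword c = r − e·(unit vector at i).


S = (4, 7, 4), error at position 1, error magnitude e = 5, c = [9, 6, 2, 5, 3].

Step 1: column multipliers v_i = (∏_{j≠i}(α_i − α_j))^{−1} mod 11.
  i = 1 (α = 10): (10−6)(10−8)(10−1)(10−2) = 4·2·9·8 = 576 ≡ 4, so v_1 = 4^{−1} = 3 (mod 11).
  i = 2 (α = 6): (6−10)(6−8)(6−1)(6−2) = (−4)·(−2)·5·4 = 160 ≡ 6, so v_2 = 6^{−1} = 2 (mod 11).
  i = 3 (α = 8): (8−10)(8−6)(8−1)(8−2) = (−2)·2·7·6 = −168 ≡ 8, so v_3 = 8^{−1} = 7 (mod 11).
  i = 4 (α = 1): (1−10)(1−6)(1−8)(1−2) = (−9)·(−5)·(−7)·(−1) = 315 ≡ 7, so v_4 = 7^{−1} = 8 (mod 11).
  i = 5 (α = 2): (2−10)(2−6)(2−8)(2−1) = (−8)·(−4)·(−6)·1 = −192 ≡ 6, so v_5 = 6^{−1} = 2 (mod 11).
  v = [3, 2, 7, 8, 2].
Step 2: syndromes of r = [3, 6, 2, 5, 3] (all sums mod 11).
  S_0 = Σ v_i r_i = 3·3 + 2·6 + 7·2 + 8·5 + 2·3 = 81 ≡ 4.
  S_1 = Σ v_i α_i r_i = 3·10·3 + 2·6·6 + 7·8·2 + 8·1·5 + 2·2·3 = 326 ≡ 7.
  α_i^2 mod 11 = [1, 3, 9, 1, 4].
  S_2 = Σ v_i α_i^2 r_i = 3·1·3 + 2·3·6 + 7·9·2 + 8·1·5 + 2·4·3 = 235 ≡ 4.
  S = (4, 7, 4) ≠ 0, so r is not a codeword (an error is present).
Step 3: locate the error. For a single error e at position i, S_ℓ = v_i·e·α_i^ℓ, so α_err = S_1/S_0.
  S_0^{−1} = 4^{−1} = 3 (mod 11), so α_err = 7·3 = 21 ≡ 10 = α_1. Error position i = 1.
  Consistency check: S_2/S_1 = 4·8 = 32 ≡ 10 = α_err ✓ (single-error assumption holds).
Step 4: error magnitude e = S_0/v_1 = S_0·∏_{j≠1}(α_1 − α_j) = 4·4 = 16 ≡ 5 (mod 11).
Step 5: correct position 1: c_1 = r_1 − e = 3 − 5 ≡ 9 (mod 11). Hence c = [9, 6, 2, 5, 3].
  Check: interpolating c through the α_i gives m(x) = 7 + 9·x (degree < 2) with m(α_i) = c_i for every i, so c is indeed a codeword.


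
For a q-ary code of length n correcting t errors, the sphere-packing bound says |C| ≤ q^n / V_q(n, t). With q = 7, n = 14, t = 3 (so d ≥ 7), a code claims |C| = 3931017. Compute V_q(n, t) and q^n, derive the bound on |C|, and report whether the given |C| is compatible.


V_q(n, t) = 81985, q^n = 678223072849, Hamming bound = 8272526, |C| = 3931017 ≤ bound (satisfied).

Step 1: Compute V_q(n, t) = Σ_{j=0}^3 C(n, j) (q−1)^j.
  j = 0: C(14,0)·(6)^0 = 1·1 = 1.
  j = 1: C(14,1)·(6)^1 = 14·6 = 84.
  j = 2: C(14,2)·(6)^2 = 91·36 = 3276.
  j = 3: C(14,3)·(6)^3 = 364·216 = 78624.
  V_q(n, t) = 1 + 84 + 3276 + 78624 = 81985.
Step 2: q^n = 7^14 = 678223072849.
Step 3: Hamming bound ⌊q^n / V_q(n,t)⌋ = ⌊678223072849/81985⌋ = 8272526.
Step 4: Compare |C| = 3931017 to 8272526: satisfied.
The claimed |C| lies below the Hamming bound.


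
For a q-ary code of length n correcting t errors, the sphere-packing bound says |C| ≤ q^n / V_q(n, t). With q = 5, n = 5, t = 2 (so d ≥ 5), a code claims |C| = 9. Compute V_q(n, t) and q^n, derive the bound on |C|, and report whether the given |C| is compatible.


V_q(n, t) = 181, q^n = 3125, Hamming bound = 17, |C| = 9 ≤ bound (satisfied).

Step 1: Compute V_q(n, t) = Σ_{j=0}^2 C(n, j) (q−1)^j.
  j = 0: C(5,0)·(4)^0 = 1·1 = 1.
  j = 1: C(5,1)·(4)^1 = 5·4 = 20.
  j = 2: C(5,2)·(4)^2 = 10·16 = 160.
  V_q(n, t) = 1 + 20 + 160 = 181.
Step 2: q^n = 5^5 = 3125.
Step 3: Hamming bound ⌊q^n / V_q(n,t)⌋ = ⌊3125/181⌋ = 17.
Step 4: Compare |C| = 9 to 17: satisfied.
The claimed |C| lies below the Hamming bound.


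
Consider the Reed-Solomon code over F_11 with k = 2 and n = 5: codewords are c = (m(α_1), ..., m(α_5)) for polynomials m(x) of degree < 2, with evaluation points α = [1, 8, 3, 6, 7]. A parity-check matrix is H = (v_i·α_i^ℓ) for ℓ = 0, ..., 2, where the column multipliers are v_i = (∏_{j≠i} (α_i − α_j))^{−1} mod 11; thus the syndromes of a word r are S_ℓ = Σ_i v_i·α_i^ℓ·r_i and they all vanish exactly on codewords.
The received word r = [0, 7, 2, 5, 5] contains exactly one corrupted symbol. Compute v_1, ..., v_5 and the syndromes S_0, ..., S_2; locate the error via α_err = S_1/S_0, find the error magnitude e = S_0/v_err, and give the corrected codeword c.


S = (6, 9, 8), error at position 5, error magnitude e = 10, c = [0, 7, 2, 5, 6].

Step 1: column multipliers v_i = (∏_{j≠i}(α_i − α_j))^{−1} mod 11.
  i = 1 (α = 1): (1−8)(1−3)(1−6)(1−7) = (−7)·(−2)·(−5)·(−6) = 420 ≡ 2, so v_1 = 2^{−1} = 6 (mod 11).
  i = 2 (α = 8): (8−1)(8−3)(8−6)(8−7) = 7·5·2·1 = 70 ≡ 4, so v_2 = 4^{−1} = 3 (mod 11).
  i = 3 (α = 3): (3−1)(3−8)(3−6)(3−7) = 2·(−5)·(−3)·(−4) = −120 ≡ 1, so v_3 = 1^{−1} = 1 (mod 11).
  i = 4 (α = 6): (6−1)(6−8)(6−3)(6−7) = 5·(−2)·3·(−1) = 30 ≡ 8, so v_4 = 8^{−1} = 7 (mod 11).
  i = 5 (α = 7): (7−1)(7−8)(7−3)(7−6) = 6·(−1)·4·1 = −24 ≡ 9, so v_5 = 9^{−1} = 5 (mod 11).
  v = [6, 3, 1, 7, 5].
Step 2: syndromes of r = [0, 7, 2, 5, 5] (all sums mod 11).
  S_0 = Σ v_i r_i = 6·0 + 3·7 + 1·2 + 7·5 + 5·5 = 83 ≡ 6.
  S_1 = Σ v_i α_i r_i = 6·1·0 + 3·8·7 + 1·3·2 + 7·6·5 + 5·7·5 = 559 ≡ 9.
  α_i^2 mod 11 = [1, 9, 9, 3, 5].
  S_2 = Σ v_i α_i^2 r_i = 6·1·0 + 3·9·7 + 1·9·2 + 7·3·5 + 5·5·5 = 437 ≡ 8.
  S = (6, 9, 8) ≠ 0, so r is not a codeword (an error is present).
Step 3: locate the error. For a single error e at position i, S_ℓ = v_i·e·α_i^ℓ, so α_err = S_1/S_0.
  S_0^{−1} = 6^{−1} = 2 (mod 11), so α_err = 9·2 = 18 ≡ 7 = α_5. Error position i = 5.
  Consistency check: S_2/S_1 = 8·5 = 40 ≡ 7 = α_err ✓ (single-error assumption holds).
Step 4: error magnitude e = S_0/v_5 = S_0·∏_{j≠5}(α_5 − α_j) = 6·9 = 54 ≡ 10 (mod 11).
Step 5: correct position 5: c_5 = r_5 − e = 5 − 10 ≡ 6 (mod 11). Hence c = [0, 7, 2, 5, 6].
  Check: interpolating c through the α_i gives m(x) = 10 + 1·x (degree < 2) with m(α_i) = c_i for every i, so c is indeed a codeword.


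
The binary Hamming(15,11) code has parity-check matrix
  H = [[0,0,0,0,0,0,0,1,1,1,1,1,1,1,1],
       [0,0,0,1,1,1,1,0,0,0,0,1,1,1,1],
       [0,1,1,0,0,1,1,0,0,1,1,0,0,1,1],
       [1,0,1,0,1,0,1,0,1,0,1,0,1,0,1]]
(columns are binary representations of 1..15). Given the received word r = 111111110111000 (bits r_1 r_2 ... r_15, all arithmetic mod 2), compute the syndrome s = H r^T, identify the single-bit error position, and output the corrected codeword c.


s = (0, 1, 0, 1)^T, error position = 5, corrected codeword c = 111101110111000

Compute s = H r^T mod 2 one row at a time:
  s_1 = 1 + 0 + 1 + 1 + 1 + 0 + 0 + 0 = 4 ≡ 0 (mod 2).
  s_2 = 1 + 1 + 1 + 1 + 1 + 0 + 0 + 0 = 5 ≡ 1 (mod 2).
  s_3 = 1 + 1 + 1 + 1 + 1 + 1 + 0 + 0 = 6 ≡ 0 (mod 2).
  s_4 = 1 + 1 + 1 + 1 + 0 + 1 + 0 + 0 = 5 ≡ 1 (mod 2).
s = (0, 1, 0, 1)^T — this equals column 5 of H (binary 0101), so error is at position 5.
Correct: flip bit 5 of r = 111111110111000 to get c = 111101110111000.


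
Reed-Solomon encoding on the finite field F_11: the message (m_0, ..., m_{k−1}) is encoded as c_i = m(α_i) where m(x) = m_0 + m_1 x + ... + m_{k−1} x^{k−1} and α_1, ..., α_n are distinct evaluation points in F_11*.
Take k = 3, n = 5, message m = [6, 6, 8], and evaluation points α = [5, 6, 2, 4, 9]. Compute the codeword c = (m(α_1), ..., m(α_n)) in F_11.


c = [5, 0, 6, 4, 4]

Message polynomial: m(x) = 6 + 6·x + 8·x^2 (mod 11).
For each evaluation point α_i, compute m(α_i) mod 11:
  α_1 = 5: Horner steps 8 → 2 → 5, so m(5) = 5.
  α_2 = 6: Horner steps 8 → 10 → 0, so m(6) = 0.
  α_3 = 2: Horner steps 8 → 0 → 6, so m(2) = 6.
  α_4 = 4: Horner steps 8 → 5 → 4, so m(4) = 4.
  α_5 = 9: Horner steps 8 → 1 → 4, so m(9) = 4.
Codeword c = [5, 0, 6, 4, 4] ∈ F_11^5.


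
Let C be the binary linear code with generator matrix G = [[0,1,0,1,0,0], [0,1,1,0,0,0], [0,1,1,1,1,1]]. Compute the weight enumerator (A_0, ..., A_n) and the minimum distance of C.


Weight distribution: A_0 = 1, A_2 = 3, A_3 = 3, A_5 = 1. Minimum distance d = 2.

Enumerate all 2^3 = 8 messages m ∈ F_2^3.
For each, compute codeword c = mG in F_2^6, then tally its weight.
  m = 000 → c = 000000, weight = 0.
  m = 100 → c = 010100, weight = 2.
  m = 010 → c = 011000, weight = 2.
  m = 110 → c = 001100, weight = 2.
  m = 001 → c = 011111, weight = 5.
  m = 101 → c = 001011, weight = 3.
  m = 011 → c = 000111, weight = 3.
  m = 111 → c = 010011, weight = 3.
Tally weights:
  weight 0: 1 codewords.
  weight 2: 3 codewords.
  weight 3: 3 codewords.
  weight 5: 1 codewords.
Minimum distance d = smallest w > 0 with A_w > 0 = 2.
Sanity: Σ A_w = 8 = 2^3 = 8 ✓.


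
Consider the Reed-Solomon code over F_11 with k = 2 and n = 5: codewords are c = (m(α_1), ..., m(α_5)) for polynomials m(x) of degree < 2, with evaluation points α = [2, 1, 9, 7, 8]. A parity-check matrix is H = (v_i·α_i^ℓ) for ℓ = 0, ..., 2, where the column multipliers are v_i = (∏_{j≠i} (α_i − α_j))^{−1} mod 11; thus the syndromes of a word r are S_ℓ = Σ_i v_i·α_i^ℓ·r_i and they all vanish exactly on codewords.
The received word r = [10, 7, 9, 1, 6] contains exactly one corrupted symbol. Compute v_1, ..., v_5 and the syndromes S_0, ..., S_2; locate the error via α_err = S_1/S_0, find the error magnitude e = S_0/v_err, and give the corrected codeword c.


S = (4, 6, 9), error at position 4, error magnitude e = 9, c = [10, 7, 9, 3, 6].

Step 1: column multipliers v_i = (∏_{j≠i}(α_i − α_j))^{−1} mod 11.
  i = 1 (α = 2): (2−1)(2−9)(2−7)(2−8) = 1·(−7)·(−5)·(−6) = −210 ≡ 10, so v_1 = 10^{−1} = 10 (mod 11).
  i = 2 (α = 1): (1−2)(1−9)(1−7)(1−8) = (−1)·(−8)·(−6)·(−7) = 336 ≡ 6, so v_2 = 6^{−1} = 2 (mod 11).
  i = 3 (α = 9): (9−2)(9−1)(9−7)(9−8) = 7·8·2·1 = 112 ≡ 2, so v_3 = 2^{−1} = 6 (mod 11).
  i = 4 (α = 7): (7−2)(7−1)(7−9)(7−8) = 5·6·(−2)·(−1) = 60 ≡ 5, so v_4 = 5^{−1} = 9 (mod 11).
  i = 5 (α = 8): (8−2)(8−1)(8−9)(8−7) = 6·7·(−1)·1 = −42 ≡ 2, so v_5 = 2^{−1} = 6 (mod 11).
  v = [10, 2, 6, 9, 6].
Step 2: syndromes of r = [10, 7, 9, 1, 6] (all sums mod 11).
  S_0 = Σ v_i r_i = 10·10 + 2·7 + 6·9 + 9·1 + 6·6 = 213 ≡ 4.
  S_1 = Σ v_i α_i r_i = 10·2·10 + 2·1·7 + 6·9·9 + 9·7·1 + 6·8·6 = 1051 ≡ 6.
  α_i^2 mod 11 = [4, 1, 4, 5, 9].
  S_2 = Σ v_i α_i^2 r_i = 10·4·10 + 2·1·7 + 6·4·9 + 9·5·1 + 6·9·6 = 999 ≡ 9.
  S = (4, 6, 9) ≠ 0, so r is not a codeword (an error is present).
Step 3: locate the error. For a single error e at position i, S_ℓ = v_i·e·α_i^ℓ, so α_err = S_1/S_0.
  S_0^{−1} = 4^{−1} = 3 (mod 11), so α_err = 6·3 = 18 ≡ 7 = α_4. Error position i = 4.
  Consistency check: S_2/S_1 = 9·2 = 18 ≡ 7 = α_err ✓ (single-error assumption holds).
Step 4: error magnitude e = S_0/v_4 = S_0·∏_{j≠4}(α_4 − α_j) = 4·5 = 20 ≡ 9 (mod 11).
Step 5: correct position 4: c_4 = r_4 − e = 1 − 9 ≡ 3 (mod 11). Hence c = [10, 7, 9, 3, 6].
  Check: interpolating c through the α_i gives m(x) = 4 + 3·x (degree < 2) with m(α_i) = c_i for every i, so c is indeed a codeword.


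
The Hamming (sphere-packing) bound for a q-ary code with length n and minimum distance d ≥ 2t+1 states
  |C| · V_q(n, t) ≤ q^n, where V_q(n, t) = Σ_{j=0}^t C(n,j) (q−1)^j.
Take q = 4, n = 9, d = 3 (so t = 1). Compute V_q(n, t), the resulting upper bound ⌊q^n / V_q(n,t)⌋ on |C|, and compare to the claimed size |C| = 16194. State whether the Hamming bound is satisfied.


V_q(n, t) = 28, q^n = 262144, Hamming bound = 9362, |C| = 16194 > bound (violated).

Step 1: Compute V_q(n, t) = Σ_{j=0}^1 C(n, j) (q−1)^j.
  j = 0: C(9,0)·(3)^0 = 1·1 = 1.
  j = 1: C(9,1)·(3)^1 = 9·3 = 27.
  V_q(n, t) = 1 + 27 = 28.
Step 2: q^n = 4^9 = 262144.
Step 3: Hamming bound ⌊q^n / V_q(n,t)⌋ = ⌊262144/28⌋ = 9362.
Step 4: Compare |C| = 16194 to 9362: violated.
The claimed |C| lies above the Hamming bound, so no 4-ary code of length 9 with d ≥ 3 can have 16194 codewords.


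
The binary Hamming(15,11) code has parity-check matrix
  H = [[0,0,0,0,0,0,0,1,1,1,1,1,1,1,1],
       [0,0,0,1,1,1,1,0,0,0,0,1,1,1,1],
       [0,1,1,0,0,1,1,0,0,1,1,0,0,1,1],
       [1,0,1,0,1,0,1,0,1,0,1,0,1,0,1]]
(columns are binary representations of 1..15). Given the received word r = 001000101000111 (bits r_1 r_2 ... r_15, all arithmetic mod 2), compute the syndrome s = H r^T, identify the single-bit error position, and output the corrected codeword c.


s = (0, 0, 0, 1)^T, error position = 1, corrected codeword c = 101000101000111

Compute s = H r^T mod 2 one row at a time:
  s_1 = 0 + 1 + 0 + 0 + 0 + 1 + 1 + 1 = 4 ≡ 0 (mod 2).
  s_2 = 0 + 0 + 0 + 1 + 0 + 1 + 1 + 1 = 4 ≡ 0 (mod 2).
  s_3 = 0 + 1 + 0 + 1 + 0 + 0 + 1 + 1 = 4 ≡ 0 (mod 2).
  s_4 = 0 + 1 + 0 + 1 + 1 + 0 + 1 + 1 = 5 ≡ 1 (mod 2).
s = (0, 0, 0, 1)^T — this equals column 1 of H (binary 0001), so error is at position 1.
Correct: flip bit 1 of r = 001000101000111 to get c = 101000101000111.


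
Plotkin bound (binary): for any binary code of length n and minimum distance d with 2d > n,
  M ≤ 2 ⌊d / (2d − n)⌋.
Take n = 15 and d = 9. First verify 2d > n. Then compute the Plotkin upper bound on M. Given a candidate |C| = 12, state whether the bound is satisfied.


Plotkin bound M ≤ 6; given |C| = 12 > bound (violated).

Check applicability: 2d = 18, n = 15.
2d − n = 3 > 0, so Plotkin applies.
Compute d/(2d−n) = 9/3 ≈ 3.0000.
⌊d/(2d−n)⌋ = 3.
Plotkin bound: M ≤ 2·3 = 6.
Given |C| = 12, check: VIOLATED.
This |C| is above the Plotkin bound, so no binary code with n = 15, d = 9 and 12 codewords exists.


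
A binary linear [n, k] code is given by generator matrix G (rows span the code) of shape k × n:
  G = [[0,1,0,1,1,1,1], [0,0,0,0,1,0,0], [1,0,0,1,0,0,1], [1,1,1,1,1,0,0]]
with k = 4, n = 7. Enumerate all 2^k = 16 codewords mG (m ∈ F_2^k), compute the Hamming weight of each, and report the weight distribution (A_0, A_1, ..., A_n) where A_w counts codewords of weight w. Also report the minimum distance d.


Weight distribution: A_0 = 1, A_1 = 1, A_3 = 4, A_4 = 7, A_5 = 3. Minimum distance d = 1.

Enumerate all 2^4 = 16 messages m ∈ F_2^4.
For each, compute codeword c = mG in F_2^7, then tally its weight.
  m = 0000 → c = 0000000, weight = 0.
  m = 1000 → c = 0101111, weight = 5.
  m = 0100 → c = 0000100, weight = 1.
  m = 1100 → c = 0101011, weight = 4.
  m = 0010 → c = 1001001, weight = 3.
  m = 1010 → c = 1100110, weight = 4.
  m = 0110 → c = 1001101, weight = 4.
  m = 1110 → c = 1100010, weight = 3.
  m = 0001 → c = 1111100, weight = 5.
  m = 1001 → c = 1010011, weight = 4.
  m = 0101 → c = 1111000, weight = 4.
  m = 1101 → c = 1010111, weight = 5.
  m = 0011 → c = 0110101, weight = 4.
  m = 1011 → c = 0011010, weight = 3.
  m = 0111 → c = 0110001, weight = 3.
  m = 1111 → c = 0011110, weight = 4.
Tally weights:
  weight 0: 1 codewords.
  weight 1: 1 codewords.
  weight 3: 4 codewords.
  weight 4: 7 codewords.
  weight 5: 3 codewords.
Minimum distance d = smallest w > 0 with A_w > 0 = 1.
Sanity: Σ A_w = 16 = 2^4 = 16 ✓.


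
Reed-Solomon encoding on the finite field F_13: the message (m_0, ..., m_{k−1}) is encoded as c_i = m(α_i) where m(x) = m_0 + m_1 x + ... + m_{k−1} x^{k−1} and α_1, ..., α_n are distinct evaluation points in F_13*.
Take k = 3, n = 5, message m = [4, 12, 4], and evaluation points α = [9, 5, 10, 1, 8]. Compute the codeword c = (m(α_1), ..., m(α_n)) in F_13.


c = [7, 8, 4, 7, 5]

Message polynomial: m(x) = 4 + 12·x + 4·x^2 (mod 13).
For each evaluation point α_i, compute m(α_i) mod 13:
  α_1 = 9: Horner steps 4 → 9 → 7, so m(9) = 7.
  α_2 = 5: Horner steps 4 → 6 → 8, so m(5) = 8.
  α_3 = 10: Horner steps 4 → 0 → 4, so m(10) = 4.
  α_4 = 1: Horner steps 4 → 3 → 7, so m(1) = 7.
  α_5 = 8: Horner steps 4 → 5 → 5, so m(8) = 5.
Codeword c = [7, 8, 4, 7, 5] ∈ F_13^5.
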